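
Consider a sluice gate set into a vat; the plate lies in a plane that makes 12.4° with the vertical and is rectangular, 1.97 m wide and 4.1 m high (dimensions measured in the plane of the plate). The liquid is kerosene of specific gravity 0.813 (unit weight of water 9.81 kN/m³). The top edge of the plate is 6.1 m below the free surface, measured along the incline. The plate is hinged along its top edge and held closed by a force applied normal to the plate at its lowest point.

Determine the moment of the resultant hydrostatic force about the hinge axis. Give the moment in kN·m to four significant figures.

γ = 0.813 × 9.81 = 7.97553 kN/m³.
The plate makes 12.4° with the vertical, i.e. θ = 90° − 12.4° = 77.6° to the horizontal. Measuring y along the incline from the free-surface line, vertical depth h = y·sinθ with sinθ = 0.976672.
The centroid lies 4.1/2 = 2.05 m below the top edge, so y_c = 6.1 + 2.05 = 8.15 m and h_c = 8.15 × 0.976672 = 7.95988 m.
A = 1.97 × 4.1 = 8.077 m².
Resultant F = γ·h_c·A = 7.97553 × 7.95988 × 8.077 = 512.762 kN.
I_c = b·h³/12 = 1.97 × 4.1³/12 = 11.3145 m⁴.
Centre of pressure: y_p = y_c + I_c/(y_c·A) = 8.15 + 11.3145/(8.15 × 8.077) = 8.15 + 0.171881 = 8.32188 m along the plane.
The resultant acts 2.05 + 0.171881 = 2.22188 m (along the plate) below the hinge at the top edge, so the moment about the hinge is M = F × 2.22188 = 512.762 × 2.22188 = 1139.3 kN·m.

M ≈ 1139 kN·m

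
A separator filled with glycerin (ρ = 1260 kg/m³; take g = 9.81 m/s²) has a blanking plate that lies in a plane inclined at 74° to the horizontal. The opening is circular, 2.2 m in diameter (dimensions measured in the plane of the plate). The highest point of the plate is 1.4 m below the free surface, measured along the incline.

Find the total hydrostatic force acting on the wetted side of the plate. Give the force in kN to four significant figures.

F ≈ 112.9 kN

γ = ρg = 1260 × 9.81 / 1000 = 12.3606 kN/m³.
Let θ = 74° be the plate's angle to the horizontal; measure y along the incline from where the plane meets the free surface. Vertical depth h = y·sinθ with sinθ = 0.961262.
The centroid is at the centre, 1.1 m below the top of the plate, so y_c = 1.4 + 1.1 = 2.5 m and h_c = 2.5 × 0.961262 = 2.40315 m.
A = π(1.1)² = 3.80133 m².
Resultant F = γ·h_c·A = 12.3606 × 2.40315 × 3.80133 = 112.916 kN.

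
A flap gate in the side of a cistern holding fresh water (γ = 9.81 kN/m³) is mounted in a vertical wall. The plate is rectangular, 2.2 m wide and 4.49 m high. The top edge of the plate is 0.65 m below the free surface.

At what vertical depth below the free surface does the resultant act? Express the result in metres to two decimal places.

h_p = 3.48 m

γ = 9.81 kN/m³.
The centroid lies 4.49/2 = 2.245 m below the top edge, so the centroid depth is h_c = 0.65 + 2.245 = 2.895 m.
A = 2.2 × 4.49 = 9.878 m².
Resultant F = γ·h_c·A = 9.81 × 2.895 × 9.878 = 280.535 kN.
I_c = b·h³/12 = 2.2 × 4.49³/12 = 16.5951 m⁴.
Centre of pressure: y_p = y_c + I_c/(y_c·A) = 2.895 + 16.5951/(2.895 × 9.878) = 2.895 + 0.580313 = 3.47531 m along the plane.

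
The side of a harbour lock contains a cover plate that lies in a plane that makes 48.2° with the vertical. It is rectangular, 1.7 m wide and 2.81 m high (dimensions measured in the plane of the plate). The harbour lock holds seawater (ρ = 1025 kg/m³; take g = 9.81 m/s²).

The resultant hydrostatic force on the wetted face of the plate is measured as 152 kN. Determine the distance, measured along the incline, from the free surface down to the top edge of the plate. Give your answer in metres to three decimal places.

y_top ≈ 3.343 m

γ = ρg = 1025 × 9.81 / 1000 = 10.05525 kN/m³.
A = 1.7 × 2.81 = 4.777 m².
From F = γ·h_c·A, the centroid depth is h_c = 152/(10.05525 × 4.777) = 3.16443 m.
The plate makes 48.2° with the vertical, i.e. θ = 90° − 48.2° = 41.8° to the horizontal. Measuring y along the incline from the free-surface line, vertical depth h = y·sinθ with sinθ = 0.666532.
Along the incline, y_c = h_c/sinθ = 3.16443/0.666532 = 4.7476 m.
The centroid lies 2.81/2 = 1.405 m below the top edge, so the top edge sits at y_top = 4.7476 − 1.405 = 3.3426 m along the incline.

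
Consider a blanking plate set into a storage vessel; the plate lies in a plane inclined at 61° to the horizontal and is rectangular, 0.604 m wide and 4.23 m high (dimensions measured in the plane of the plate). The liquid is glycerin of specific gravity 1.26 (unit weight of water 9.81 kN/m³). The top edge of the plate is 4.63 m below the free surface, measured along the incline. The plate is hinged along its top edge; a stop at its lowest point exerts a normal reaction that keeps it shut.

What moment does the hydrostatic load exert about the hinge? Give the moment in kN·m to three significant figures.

M ≈ 435 kN·m

γ = 1.26 × 9.81 = 12.3606 kN/m³.
Let θ = 61° be the plate's angle to the horizontal; measure y along the incline from where the plane meets the free surface. Vertical depth h = y·sinθ with sinθ = 0.874620.
The centroid lies 4.23/2 = 2.115 m below the top edge, so y_c = 4.63 + 2.115 = 6.745 m and h_c = 6.745 × 0.874620 = 5.89931 m.
A = 0.604 × 4.23 = 2.55492 m².
Resultant F = γ·h_c·A = 12.3606 × 5.89931 × 2.55492 = 186.302 kN.
I_c = b·h³/12 = 0.604 × 4.23³/12 = 3.80958 m⁴.
Centre of pressure: y_p = y_c + I_c/(y_c·A) = 6.745 + 3.80958/(6.745 × 2.55492) = 6.745 + 0.221064 = 6.96606 m along the plane.
The resultant acts 2.115 + 0.221064 = 2.33606 m (along the plate) below the hinge at the top edge, so the moment about the hinge is M = F × 2.33606 = 186.302 × 2.33606 = 435.213 kN·m.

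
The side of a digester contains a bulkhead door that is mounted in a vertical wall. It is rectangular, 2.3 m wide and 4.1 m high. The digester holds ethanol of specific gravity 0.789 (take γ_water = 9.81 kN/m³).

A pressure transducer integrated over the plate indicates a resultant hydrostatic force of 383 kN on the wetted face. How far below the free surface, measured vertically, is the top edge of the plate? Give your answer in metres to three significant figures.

γ = 0.789 × 9.81 = 7.74009 kN/m³.
A = 2.3 × 4.1 = 9.43 m².
From F = γ·h_c·A, the centroid depth is h_c = 383/(7.74009 × 9.43) = 5.24736 m.
The centroid lies 4.1/2 = 2.05 m below the top edge, so the top edge sits at h_top = 5.24736 − 2.05 = 3.19736 m below the surface.

d_top ≈ 3.20 m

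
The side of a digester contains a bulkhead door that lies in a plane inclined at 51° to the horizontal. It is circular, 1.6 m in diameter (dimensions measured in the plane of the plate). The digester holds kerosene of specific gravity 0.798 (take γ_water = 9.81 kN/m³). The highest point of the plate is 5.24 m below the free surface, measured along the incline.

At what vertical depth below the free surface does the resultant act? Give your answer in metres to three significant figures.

γ = 0.798 × 9.81 = 7.82838 kN/m³.
Let θ = 51° be the plate's angle to the horizontal; measure y along the incline from where the plane meets the free surface. Vertical depth h = y·sinθ with sinθ = 0.777146.
The centroid is at the centre, 0.8 m below the top of the plate, so y_c = 5.24 + 0.8 = 6.04 m and h_c = 6.04 × 0.777146 = 4.69396 m.
A = π(0.8)² = 2.01062 m².
Resultant F = γ·h_c·A = 7.82838 × 4.69396 × 2.01062 = 73.8824 kN.
I_c = πr⁴/4 = π × 0.8⁴/4 = 0.321699 m⁴.
Centre of pressure: y_p = y_c + I_c/(y_c·A) = 6.04 + 0.321699/(6.04 × 2.01062) = 6.04 + 0.02649 = 6.06649 m along the plane.
Vertically, h_p = y_p·sinθ = 6.06649 × 0.777146 = 4.71455 m.

h_p = 4.71 m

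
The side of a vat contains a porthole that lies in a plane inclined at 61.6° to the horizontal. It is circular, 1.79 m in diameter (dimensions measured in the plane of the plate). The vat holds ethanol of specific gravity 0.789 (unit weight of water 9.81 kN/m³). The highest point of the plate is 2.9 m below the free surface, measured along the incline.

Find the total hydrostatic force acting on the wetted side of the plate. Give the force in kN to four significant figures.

F ≈ 65.02 kN

γ = 0.789 × 9.81 = 7.74009 kN/m³.
Let θ = 61.6° be the plate's angle to the horizontal; measure y along the incline from where the plane meets the free surface. Vertical depth h = y·sinθ with sinθ = 0.879649.
The centroid is at the centre, 0.895 m below the top of the plate, so y_c = 2.9 + 0.895 = 3.795 m and h_c = 3.795 × 0.879649 = 3.33827 m.
A = π(0.895)² = 2.51649 m².
Resultant F = γ·h_c·A = 7.74009 × 3.33827 × 2.51649 = 65.0224 kN.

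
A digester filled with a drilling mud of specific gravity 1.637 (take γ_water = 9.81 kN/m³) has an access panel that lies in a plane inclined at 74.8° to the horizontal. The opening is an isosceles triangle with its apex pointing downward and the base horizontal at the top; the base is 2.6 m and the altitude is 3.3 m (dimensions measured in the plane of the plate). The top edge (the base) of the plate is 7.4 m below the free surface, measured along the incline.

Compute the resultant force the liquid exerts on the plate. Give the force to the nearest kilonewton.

γ = 1.637 × 9.81 = 16.05897 kN/m³.
Let θ = 74.8° be the plate's angle to the horizontal; measure y along the incline from where the plane meets the free surface. Vertical depth h = y·sinθ with sinθ = 0.965016.
With the apex down, the centroid sits h/3 = 3.3/3 = 1.1 m below the base (the top edge), so y_c = 7.4 + 1.1 = 8.5 m and h_c = 8.5 × 0.965016 = 8.20264 m.
A = ½ × 2.6 × 3.3 = 4.29 m².
Resultant F = γ·h_c·A = 16.05897 × 8.20264 × 4.29 = 565.104 kN.

F ≈ 565 kN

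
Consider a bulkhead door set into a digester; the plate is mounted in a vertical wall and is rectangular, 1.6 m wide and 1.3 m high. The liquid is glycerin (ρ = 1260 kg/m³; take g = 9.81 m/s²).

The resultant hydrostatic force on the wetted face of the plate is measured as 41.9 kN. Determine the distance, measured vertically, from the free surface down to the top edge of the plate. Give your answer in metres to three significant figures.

d_top ≈ 0.980 m

γ = ρg = 1260 × 9.81 / 1000 = 12.3606 kN/m³.
A = 1.6 × 1.3 = 2.08 m².
From F = γ·h_c·A, the centroid depth is h_c = 41.9/(12.3606 × 2.08) = 1.62971 m.
The centroid lies 1.3/2 = 0.65 m below the top edge, so the top edge sits at h_top = 1.62971 − 0.65 = 0.97971 m below the surface.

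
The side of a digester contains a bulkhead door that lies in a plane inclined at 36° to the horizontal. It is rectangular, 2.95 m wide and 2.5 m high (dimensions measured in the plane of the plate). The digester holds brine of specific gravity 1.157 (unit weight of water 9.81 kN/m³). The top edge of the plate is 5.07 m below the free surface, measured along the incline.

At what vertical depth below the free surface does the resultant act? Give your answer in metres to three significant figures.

γ = 1.157 × 9.81 = 11.35017 kN/m³.
Let θ = 36° be the plate's angle to the horizontal; measure y along the incline from where the plane meets the free surface. Vertical depth h = y·sinθ with sinθ = 0.587785.
The centroid lies 2.5/2 = 1.25 m below the top edge, so y_c = 5.07 + 1.25 = 6.32 m and h_c = 6.32 × 0.587785 = 3.7148 m.
A = 2.95 × 2.5 = 7.375 m².
Resultant F = γ·h_c·A = 11.35017 × 3.7148 × 7.375 = 310.957 kN.
I_c = b·h³/12 = 2.95 × 2.5³/12 = 3.84115 m⁴.
Centre of pressure: y_p = y_c + I_c/(y_c·A) = 6.32 + 3.84115/(6.32 × 7.375) = 6.32 + 0.0824104 = 6.40241 m along the plane.
Vertically, h_p = y_p·sinθ = 6.40241 × 0.587785 = 3.76324 m.

h_p = 3.76 m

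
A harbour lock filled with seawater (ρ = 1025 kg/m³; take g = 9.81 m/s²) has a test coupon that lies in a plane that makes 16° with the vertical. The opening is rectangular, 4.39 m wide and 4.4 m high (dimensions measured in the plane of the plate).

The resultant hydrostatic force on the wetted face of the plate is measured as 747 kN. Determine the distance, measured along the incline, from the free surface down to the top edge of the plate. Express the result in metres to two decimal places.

γ = ρg = 1025 × 9.81 / 1000 = 10.05525 kN/m³.
A = 4.39 × 4.4 = 19.316 m².
From F = γ·h_c·A, the centroid depth is h_c = 747/(10.05525 × 19.316) = 3.84601 m.
The plate makes 16° with the vertical, i.e. θ = 90° − 16° = 74° to the horizontal. Measuring y along the incline from the free-surface line, vertical depth h = y·sinθ with sinθ = 0.961262.
Along the incline, y_c = h_c/sinθ = 3.84601/0.961262 = 4.001 m.
The centroid lies 4.4/2 = 2.2 m below the top edge, so the top edge sits at y_top = 4.001 − 2.2 = 1.801 m along the incline.

y_top ≈ 1.80 m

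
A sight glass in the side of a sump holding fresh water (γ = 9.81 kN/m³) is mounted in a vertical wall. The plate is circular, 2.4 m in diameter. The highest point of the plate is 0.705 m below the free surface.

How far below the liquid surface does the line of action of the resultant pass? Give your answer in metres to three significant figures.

h_p = 2.09 m

γ = 9.81 kN/m³.
The centroid is at the centre, 1.2 m below the top of the plate, so the centroid depth is h_c = 0.705 + 1.2 = 1.905 m.
A = π(1.2)² = 4.52389 m².
Resultant F = γ·h_c·A = 9.81 × 1.905 × 4.52389 = 84.5427 kN.
I_c = πr⁴/4 = π × 1.2⁴/4 = 1.6286 m⁴.
Centre of pressure: y_p = y_c + I_c/(y_c·A) = 1.905 + 1.6286/(1.905 × 4.52389) = 1.905 + 0.188976 = 2.09398 m along the plane.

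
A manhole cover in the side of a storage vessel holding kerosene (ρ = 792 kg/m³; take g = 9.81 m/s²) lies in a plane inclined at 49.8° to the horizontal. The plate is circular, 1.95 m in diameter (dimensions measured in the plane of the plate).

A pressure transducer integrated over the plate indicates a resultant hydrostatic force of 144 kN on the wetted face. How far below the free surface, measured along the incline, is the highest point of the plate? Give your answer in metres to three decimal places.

y_top ≈ 7.150 m

γ = ρg = 792 × 9.81 / 1000 = 7.76952 kN/m³.
A = π(0.975)² = 2.98648 m².
From F = γ·h_c·A, the centroid depth is h_c = 144/(7.76952 × 2.98648) = 6.20596 m.
Let θ = 49.8° be the plate's angle to the horizontal; measure y along the incline from where the plane meets the free surface. Vertical depth h = y·sinθ with sinθ = 0.763796.
Along the incline, y_c = h_c/sinθ = 6.20596/0.763796 = 8.12515 m.
The centroid is at the centre, 0.975 m below the top of the plate, so the highest point sits at y_top = 8.12515 − 0.975 = 7.15015 m along the incline.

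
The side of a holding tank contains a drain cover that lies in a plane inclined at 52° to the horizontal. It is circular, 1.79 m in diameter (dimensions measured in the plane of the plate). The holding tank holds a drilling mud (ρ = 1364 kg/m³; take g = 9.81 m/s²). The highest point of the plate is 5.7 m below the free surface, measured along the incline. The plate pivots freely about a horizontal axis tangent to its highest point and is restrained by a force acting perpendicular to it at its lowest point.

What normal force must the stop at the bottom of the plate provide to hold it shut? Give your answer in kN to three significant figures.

P ≈ 90.5 kN

γ = ρg = 1364 × 9.81 / 1000 = 13.38084 kN/m³.
Let θ = 52° be the plate's angle to the horizontal; measure y along the incline from where the plane meets the free surface. Vertical depth h = y·sinθ with sinθ = 0.788011.
The centroid is at the centre, 0.895 m below the top of the plate, so y_c = 5.7 + 0.895 = 6.595 m and h_c = 6.595 × 0.788011 = 5.19693 m.
A = π(0.895)² = 2.51649 m².
Resultant F = γ·h_c·A = 13.38084 × 5.19693 × 2.51649 = 174.995 kN.
I_c = πr⁴/4 = π × 0.895⁴/4 = 0.503944 m⁴.
Centre of pressure: y_p = y_c + I_c/(y_c·A) = 6.595 + 0.503944/(6.595 × 2.51649) = 6.595 + 0.0303649 = 6.62536 m along the plane.
The resultant acts 0.895 + 0.0303649 = 0.925365 m (along the plate) below the hinge at the top edge, so the moment about the hinge is M = F × 0.925365 = 174.995 × 0.925365 = 161.934 kN·m.
A normal force at the bottom, 1.79 m from the hinge, must supply this moment: P = 161.934/1.79 = 90.4659 kN.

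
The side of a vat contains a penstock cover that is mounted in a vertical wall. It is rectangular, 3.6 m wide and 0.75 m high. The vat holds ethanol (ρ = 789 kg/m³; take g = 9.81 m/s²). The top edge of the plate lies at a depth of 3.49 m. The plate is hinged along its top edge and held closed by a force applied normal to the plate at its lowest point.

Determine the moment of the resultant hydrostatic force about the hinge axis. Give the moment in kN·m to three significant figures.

M ≈ 31.3 kN·m

γ = ρg = 789 × 9.81 / 1000 = 7.74009 kN/m³.
The centroid lies 0.75/2 = 0.375 m below the top edge, so the centroid depth is h_c = 3.49 + 0.375 = 3.865 m.
A = 3.6 × 0.75 = 2.7 m².
Resultant F = γ·h_c·A = 7.74009 × 3.865 × 2.7 = 80.7717 kN.
I_c = b·h³/12 = 3.6 × 0.75³/12 = 0.126562 m⁴.
Centre of pressure: y_p = y_c + I_c/(y_c·A) = 3.865 + 0.126562/(3.865 × 2.7) = 3.865 + 0.012128 = 3.87713 m along the plane.
The resultant acts 0.375 + 0.012128 = 0.387128 m (along the plate) below the hinge at the top edge, so the moment about the hinge is M = F × 0.387128 = 80.7717 × 0.387128 = 31.269 kN·m.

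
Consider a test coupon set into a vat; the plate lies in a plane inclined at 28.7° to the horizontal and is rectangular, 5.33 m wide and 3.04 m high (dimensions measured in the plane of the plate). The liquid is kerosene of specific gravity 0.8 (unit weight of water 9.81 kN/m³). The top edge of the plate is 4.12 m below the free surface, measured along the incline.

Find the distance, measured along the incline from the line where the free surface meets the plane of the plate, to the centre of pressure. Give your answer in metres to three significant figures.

y_p = 5.78 m

γ = 0.8 × 9.81 = 7.848 kN/m³.
Let θ = 28.7° be the plate's angle to the horizontal; measure y along the incline from where the plane meets the free surface. Vertical depth h = y·sinθ with sinθ = 0.480223.
The centroid lies 3.04/2 = 1.52 m below the top edge, so y_c = 4.12 + 1.52 = 5.64 m and h_c = 5.64 × 0.480223 = 2.70846 m.
A = 5.33 × 3.04 = 16.2032 m².
Resultant F = γ·h_c·A = 7.848 × 2.70846 × 16.2032 = 344.415 kN.
I_c = b·h³/12 = 5.33 × 3.04³/12 = 12.4786 m⁴.
Centre of pressure: y_p = y_c + I_c/(y_c·A) = 5.64 + 12.4786/(5.64 × 16.2032) = 5.64 + 0.136548 = 5.77655 m along the plane.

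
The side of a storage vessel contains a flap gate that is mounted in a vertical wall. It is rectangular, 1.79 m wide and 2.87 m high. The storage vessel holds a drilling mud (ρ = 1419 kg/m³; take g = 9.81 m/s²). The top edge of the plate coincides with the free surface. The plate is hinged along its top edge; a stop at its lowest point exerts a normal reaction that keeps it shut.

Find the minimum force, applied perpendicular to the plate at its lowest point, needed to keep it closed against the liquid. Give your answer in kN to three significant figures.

P ≈ 68.4 kN

γ = ρg = 1419 × 9.81 / 1000 = 13.92039 kN/m³.
The centroid lies 2.87/2 = 1.435 m below the top edge, so the centroid depth is h_c = 1.435 m.
A = 1.79 × 2.87 = 5.1373 m².
Resultant F = γ·h_c·A = 13.92039 × 1.435 × 5.1373 = 102.621 kN.
I_c = b·h³/12 = 1.79 × 2.87³/12 = 3.52629 m⁴.
Centre of pressure: y_p = y_c + I_c/(y_c·A) = 1.435 + 3.52629/(1.435 × 5.1373) = 1.435 + 0.478334 = 1.91333 m along the plane.
The resultant acts 1.435 + 0.478334 = 1.91333 m (along the plate) below the hinge at the top edge, so the moment about the hinge is M = F × 1.91333 = 102.621 × 1.91333 = 196.348 kN·m.
A normal force at the bottom, 2.87 m from the hinge, must supply this moment: P = 196.348/2.87 = 68.4139 kN.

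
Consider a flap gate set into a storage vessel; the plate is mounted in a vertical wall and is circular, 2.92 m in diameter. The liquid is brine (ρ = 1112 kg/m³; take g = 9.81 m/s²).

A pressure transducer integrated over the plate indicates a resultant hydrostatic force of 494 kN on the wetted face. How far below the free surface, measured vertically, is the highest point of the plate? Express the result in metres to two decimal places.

γ = ρg = 1112 × 9.81 / 1000 = 10.90872 kN/m³.
A = π(1.46)² = 6.69662 m².
From F = γ·h_c·A, the centroid depth is h_c = 494/(10.90872 × 6.69662) = 6.76235 m.
The centroid is at the centre, 1.46 m below the top of the plate, so the highest point sits at h_top = 6.76235 − 1.46 = 5.30235 m below the surface.

d_top ≈ 5.30 m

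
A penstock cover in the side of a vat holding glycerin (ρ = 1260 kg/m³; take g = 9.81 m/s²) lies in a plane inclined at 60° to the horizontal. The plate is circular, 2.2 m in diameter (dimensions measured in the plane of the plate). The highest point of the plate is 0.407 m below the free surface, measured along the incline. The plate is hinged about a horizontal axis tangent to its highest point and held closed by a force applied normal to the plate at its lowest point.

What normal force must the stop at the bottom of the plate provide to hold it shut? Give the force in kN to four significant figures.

P ≈ 36.26 kN

γ = ρg = 1260 × 9.81 / 1000 = 12.3606 kN/m³.
Let θ = 60° be the plate's angle to the horizontal; measure y along the incline from where the plane meets the free surface. Vertical depth h = y·sinθ with sinθ = 0.866025.
The centroid is at the centre, 1.1 m below the top of the plate, so y_c = 0.407 + 1.1 = 1.507 m and h_c = 1.507 × 0.866025 = 1.3051 m.
A = π(1.1)² = 3.80133 m².
Resultant F = γ·h_c·A = 12.3606 × 1.3051 × 3.80133 = 61.3224 kN.
I_c = πr⁴/4 = π × 1.1⁴/4 = 1.1499 m⁴.
Centre of pressure: y_p = y_c + I_c/(y_c·A) = 1.507 + 1.1499/(1.507 × 3.80133) = 1.507 + 0.20073 = 1.70773 m along the plane.
The resultant acts 1.1 + 0.20073 = 1.30073 m (along the plate) below the hinge at the top edge, so the moment about the hinge is M = F × 1.30073 = 61.3224 × 1.30073 = 79.7639 kN·m.
A normal force at the bottom, 2.2 m from the hinge, must supply this moment: P = 79.7639/2.2 = 36.2563 kN.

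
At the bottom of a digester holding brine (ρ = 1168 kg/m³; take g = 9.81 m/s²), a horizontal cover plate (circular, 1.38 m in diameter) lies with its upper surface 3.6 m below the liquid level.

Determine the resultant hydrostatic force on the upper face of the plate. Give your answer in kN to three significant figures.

F ≈ 61.7 kN

γ = ρg = 1168 × 9.81 / 1000 = 11.45808 kN/m³.
The plate is horizontal, so pressure is uniform at p = γ·h = 11.45808 × 3.6 = 41.2491 kN/m².
A = π(0.69)² = 1.49571 m².
F = p·A = 41.2491 × 1.49571 = 61.6967 kN.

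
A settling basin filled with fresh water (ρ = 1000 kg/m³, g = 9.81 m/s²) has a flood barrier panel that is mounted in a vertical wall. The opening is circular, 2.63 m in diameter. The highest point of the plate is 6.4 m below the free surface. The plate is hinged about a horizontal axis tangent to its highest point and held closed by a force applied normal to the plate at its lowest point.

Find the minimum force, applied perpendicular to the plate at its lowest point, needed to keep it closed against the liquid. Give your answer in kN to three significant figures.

γ = ρg = 1000 × 9.81 = 9810 N/m³ = 9.81 kN/m³.
The centroid is at the centre, 1.315 m below the top of the plate, so the centroid depth is h_c = 6.4 + 1.315 = 7.715 m.
A = π(1.315)² = 5.43252 m².
Resultant F = γ·h_c·A = 9.81 × 7.715 × 5.43252 = 411.156 kN.
I_c = πr⁴/4 = π × 1.315⁴/4 = 2.34851 m⁴.
Centre of pressure: y_p = y_c + I_c/(y_c·A) = 7.715 + 2.34851/(7.715 × 5.43252) = 7.715 + 0.0560345 = 7.77103 m along the plane.
The resultant acts 1.315 + 0.0560345 = 1.37103 m (along the plate) below the hinge at the top edge, so the moment about the hinge is M = F × 1.37103 = 411.156 × 1.37103 = 563.707 kN·m.
A normal force at the bottom, 2.63 m from the hinge, must supply this moment: P = 563.707/2.63 = 214.337 kN.

P ≈ 214 kN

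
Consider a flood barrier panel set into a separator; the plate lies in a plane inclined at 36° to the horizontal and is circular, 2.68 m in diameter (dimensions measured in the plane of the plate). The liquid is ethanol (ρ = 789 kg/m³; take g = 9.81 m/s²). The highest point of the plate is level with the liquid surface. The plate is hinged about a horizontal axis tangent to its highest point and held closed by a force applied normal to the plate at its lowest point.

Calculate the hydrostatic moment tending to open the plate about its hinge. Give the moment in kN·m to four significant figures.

γ = ρg = 789 × 9.81 / 1000 = 7.74009 kN/m³.
Let θ = 36° be the plate's angle to the horizontal; measure y along the incline from where the plane meets the free surface. Vertical depth h = y·sinθ with sinθ = 0.587785.
The centroid is at the centre, 1.34 m below the top of the plate, so y_c = 1.34 m and h_c = 1.34 × 0.587785 = 0.787632 m.
A = π(1.34)² = 5.64104 m².
Resultant F = γ·h_c·A = 7.74009 × 0.787632 × 5.64104 = 34.3897 kN.
I_c = πr⁴/4 = π × 1.34⁴/4 = 2.53226 m⁴.
Centre of pressure: y_p = y_c + I_c/(y_c·A) = 1.34 + 2.53226/(1.34 × 5.64104) = 1.34 + 0.335 = 1.675 m along the plane.
The resultant acts 1.34 + 0.335 = 1.675 m (along the plate) below the hinge at the top edge, so the moment about the hinge is M = F × 1.675 = 34.3897 × 1.675 = 57.6027 kN·m.

M ≈ 57.60 kN·m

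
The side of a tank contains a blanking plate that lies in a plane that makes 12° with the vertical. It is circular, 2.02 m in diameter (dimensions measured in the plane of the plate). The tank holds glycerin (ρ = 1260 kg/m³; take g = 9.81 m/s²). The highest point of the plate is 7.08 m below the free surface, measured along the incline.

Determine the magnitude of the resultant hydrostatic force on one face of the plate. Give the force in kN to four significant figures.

F ≈ 313.5 kN

γ = ρg = 1260 × 9.81 / 1000 = 12.3606 kN/m³.
The plate makes 12° with the vertical, i.e. θ = 90° − 12° = 78° to the horizontal. Measuring y along the incline from the free-surface line, vertical depth h = y·sinθ with sinθ = 0.978148.
The centroid is at the centre, 1.01 m below the top of the plate, so y_c = 7.08 + 1.01 = 8.09 m and h_c = 8.09 × 0.978148 = 7.91322 m.
A = π(1.01)² = 3.20474 m².
Resultant F = γ·h_c·A = 12.3606 × 7.91322 × 3.20474 = 313.463 kN.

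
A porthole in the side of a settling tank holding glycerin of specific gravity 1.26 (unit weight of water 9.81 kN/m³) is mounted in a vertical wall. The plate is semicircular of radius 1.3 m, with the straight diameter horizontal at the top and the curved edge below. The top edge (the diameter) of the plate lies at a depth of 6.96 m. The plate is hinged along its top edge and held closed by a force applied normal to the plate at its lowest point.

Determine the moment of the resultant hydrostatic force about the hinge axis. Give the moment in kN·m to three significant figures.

γ = 1.26 × 9.81 = 12.3606 kN/m³.
The centroid of a semicircle lies 4r/(3π) = 0.551737 m from the diameter, here below the top edge, so the centroid depth is h_c = 6.96 + 0.551737 = 7.51174 m.
A = πr²/2 = π × 1.3²/2 = 2.65465 m².
Resultant F = γ·h_c·A = 12.3606 × 7.51174 × 2.65465 = 246.483 kN.
I_c = (π/8 − 8/(9π))·r⁴ = 0.109757 × 1.3⁴ = 0.313477 m⁴.
Centre of pressure: y_p = y_c + I_c/(y_c·A) = 7.51174 + 0.313477/(7.51174 × 2.65465) = 7.51174 + 0.0157202 = 7.52746 m along the plane.
The resultant acts 0.551737 + 0.0157202 = 0.567457 m (along the plate) below the hinge at the top edge, so the moment about the hinge is M = F × 0.567457 = 246.483 × 0.567457 = 139.869 kN·m.

M ≈ 140 kN·m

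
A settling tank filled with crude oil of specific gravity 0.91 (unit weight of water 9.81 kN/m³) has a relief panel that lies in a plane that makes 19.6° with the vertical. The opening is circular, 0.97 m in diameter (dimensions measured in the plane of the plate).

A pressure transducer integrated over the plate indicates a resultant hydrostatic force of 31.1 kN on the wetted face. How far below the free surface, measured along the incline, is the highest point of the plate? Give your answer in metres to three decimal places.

γ = 0.91 × 9.81 = 8.9271 kN/m³.
A = π(0.485)² = 0.738981 m².
From F = γ·h_c·A, the centroid depth is h_c = 31.1/(8.9271 × 0.738981) = 4.71429 m.
The plate makes 19.6° with the vertical, i.e. θ = 90° − 19.6° = 70.4° to the horizontal. Measuring y along the incline from the free-surface line, vertical depth h = y·sinθ with sinθ = 0.942057.
Along the incline, y_c = h_c/sinθ = 4.71429/0.942057 = 5.00425 m.
The centroid is at the centre, 0.485 m below the top of the plate, so the highest point sits at y_top = 5.00425 − 0.485 = 4.51925 m along the incline.

y_top ≈ 4.519 m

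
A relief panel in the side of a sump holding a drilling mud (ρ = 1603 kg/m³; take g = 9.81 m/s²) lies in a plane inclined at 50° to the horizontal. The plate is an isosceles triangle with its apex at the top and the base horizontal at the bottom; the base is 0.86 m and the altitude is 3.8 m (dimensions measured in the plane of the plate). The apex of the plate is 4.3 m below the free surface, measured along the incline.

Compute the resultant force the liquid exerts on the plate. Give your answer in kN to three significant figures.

F ≈ 135 kN

γ = ρg = 1603 × 9.81 / 1000 = 15.72543 kN/m³.
Let θ = 50° be the plate's angle to the horizontal; measure y along the incline from where the plane meets the free surface. Vertical depth h = y·sinθ with sinθ = 0.766044.
With the apex up, the centroid sits 2h/3 = 2 × 3.8/3 = 2.53333 m below the apex, so y_c = 4.3 + 2.53333 = 6.83333 m and h_c = 6.83333 × 0.766044 = 5.23463 m.
A = ½ × 0.86 × 3.8 = 1.634 m².
Resultant F = γ·h_c·A = 15.72543 × 5.23463 × 1.634 = 134.506 kN.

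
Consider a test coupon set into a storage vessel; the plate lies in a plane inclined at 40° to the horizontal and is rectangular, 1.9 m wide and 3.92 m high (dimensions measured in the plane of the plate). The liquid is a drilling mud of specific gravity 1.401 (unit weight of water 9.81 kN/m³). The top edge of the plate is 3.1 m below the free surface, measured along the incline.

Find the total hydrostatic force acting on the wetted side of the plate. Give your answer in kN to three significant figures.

γ = 1.401 × 9.81 = 13.74381 kN/m³.
Let θ = 40° be the plate's angle to the horizontal; measure y along the incline from where the plane meets the free surface. Vertical depth h = y·sinθ with sinθ = 0.642788.
The centroid lies 3.92/2 = 1.96 m below the top edge, so y_c = 3.1 + 1.96 = 5.06 m and h_c = 5.06 × 0.642788 = 3.25251 m.
A = 1.9 × 3.92 = 7.448 m².
Resultant F = γ·h_c·A = 13.74381 × 3.25251 × 7.448 = 332.94 kN.

F ≈ 333 kN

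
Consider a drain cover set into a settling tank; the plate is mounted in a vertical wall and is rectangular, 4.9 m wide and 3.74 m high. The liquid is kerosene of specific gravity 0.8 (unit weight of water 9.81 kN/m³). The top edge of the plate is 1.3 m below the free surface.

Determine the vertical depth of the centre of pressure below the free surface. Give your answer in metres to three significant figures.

h_p = 3.54 m

γ = 0.8 × 9.81 = 7.848 kN/m³.
The centroid lies 3.74/2 = 1.87 m below the top edge, so the centroid depth is h_c = 1.3 + 1.87 = 3.17 m.
A = 4.9 × 3.74 = 18.326 m².
Resultant F = γ·h_c·A = 7.848 × 3.17 × 18.326 = 455.917 kN.
I_c = b·h³/12 = 4.9 × 3.74³/12 = 21.3614 m⁴.
Centre of pressure: y_p = y_c + I_c/(y_c·A) = 3.17 + 21.3614/(3.17 × 18.326) = 3.17 + 0.367708 = 3.53771 m along the plane.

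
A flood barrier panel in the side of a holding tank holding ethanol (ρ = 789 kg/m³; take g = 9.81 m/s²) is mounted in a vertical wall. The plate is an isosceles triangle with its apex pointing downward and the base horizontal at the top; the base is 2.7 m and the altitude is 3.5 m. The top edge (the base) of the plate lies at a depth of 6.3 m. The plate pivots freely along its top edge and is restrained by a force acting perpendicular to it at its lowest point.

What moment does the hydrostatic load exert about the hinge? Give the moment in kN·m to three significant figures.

M ≈ 343 kN·m

γ = ρg = 789 × 9.81 / 1000 = 7.74009 kN/m³.
With the apex down, the centroid sits h/3 = 3.5/3 = 1.16667 m below the base (the top edge), so the centroid depth is h_c = 6.3 + 1.16667 = 7.46667 m.
A = ½ × 2.7 × 3.5 = 4.725 m².
Resultant F = γ·h_c·A = 7.74009 × 7.46667 × 4.725 = 273.07 kN.
I_c = b·h³/36 = 2.7 × 3.5³/36 = 3.21563 m⁴.
Centre of pressure: y_p = y_c + I_c/(y_c·A) = 7.46667 + 3.21563/(7.46667 × 4.725) = 7.46667 + 0.0911459 = 7.55782 m along the plane.
The resultant acts 1.16667 + 0.0911459 = 1.25782 m (along the plate) below the hinge at the top edge, so the moment about the hinge is M = F × 1.25782 = 273.07 × 1.25782 = 343.473 kN·m.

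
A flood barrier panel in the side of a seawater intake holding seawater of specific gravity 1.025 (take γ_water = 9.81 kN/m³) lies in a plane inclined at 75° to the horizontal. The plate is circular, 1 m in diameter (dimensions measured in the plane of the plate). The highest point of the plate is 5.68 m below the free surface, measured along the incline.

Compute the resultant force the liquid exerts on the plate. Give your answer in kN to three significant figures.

F ≈ 47.1 kN

γ = 1.025 × 9.81 = 10.05525 kN/m³.
Let θ = 75° be the plate's angle to the horizontal; measure y along the incline from where the plane meets the free surface. Vertical depth h = y·sinθ with sinθ = 0.965926.
The centroid is at the centre, 0.5 m below the top of the plate, so y_c = 5.68 + 0.5 = 6.18 m and h_c = 6.18 × 0.965926 = 5.96942 m.
A = π(0.5)² = 0.785398 m².
Resultant F = γ·h_c·A = 10.05525 × 5.96942 × 0.785398 = 47.1427 kN.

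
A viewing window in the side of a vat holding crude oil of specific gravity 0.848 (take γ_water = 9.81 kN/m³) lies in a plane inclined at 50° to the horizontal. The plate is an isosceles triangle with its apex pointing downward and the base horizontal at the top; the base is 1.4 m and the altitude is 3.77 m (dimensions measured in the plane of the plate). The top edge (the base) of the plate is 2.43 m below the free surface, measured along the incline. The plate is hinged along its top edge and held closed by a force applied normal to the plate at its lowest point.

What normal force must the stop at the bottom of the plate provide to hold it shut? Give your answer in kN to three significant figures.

γ = 0.848 × 9.81 = 8.31888 kN/m³.
Let θ = 50° be the plate's angle to the horizontal; measure y along the incline from where the plane meets the free surface. Vertical depth h = y·sinθ with sinθ = 0.766044.
With the apex down, the centroid sits h/3 = 3.77/3 = 1.25667 m below the base (the top edge), so y_c = 2.43 + 1.25667 = 3.68667 m and h_c = 3.68667 × 0.766044 = 2.82415 m.
A = ½ × 1.4 × 3.77 = 2.639 m².
Resultant F = γ·h_c·A = 8.31888 × 2.82415 × 2.639 = 62 kN.
I_c = b·h³/36 = 1.4 × 3.77³/36 = 2.08377 m⁴.
Centre of pressure: y_p = y_c + I_c/(y_c·A) = 3.68667 + 2.08377/(3.68667 × 2.639) = 3.68667 + 0.214179 = 3.90085 m along the plane.
The resultant acts 1.25667 + 0.214179 = 1.47085 m (along the plate) below the hinge at the top edge, so the moment about the hinge is M = F × 1.47085 = 62 × 1.47085 = 91.1927 kN·m.
A normal force at the bottom, 3.77 m from the hinge, must supply this moment: P = 91.1927/3.77 = 24.189 kN.

P ≈ 24.2 kN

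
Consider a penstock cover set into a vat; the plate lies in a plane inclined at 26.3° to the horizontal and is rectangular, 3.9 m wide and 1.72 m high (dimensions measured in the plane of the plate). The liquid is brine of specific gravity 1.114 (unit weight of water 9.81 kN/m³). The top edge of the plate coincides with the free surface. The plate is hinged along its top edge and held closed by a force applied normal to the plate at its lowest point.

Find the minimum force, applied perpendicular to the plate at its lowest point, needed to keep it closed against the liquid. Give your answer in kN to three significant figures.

P ≈ 18.6 kN

γ = 1.114 × 9.81 = 10.92834 kN/m³.
Let θ = 26.3° be the plate's angle to the horizontal; measure y along the incline from where the plane meets the free surface. Vertical depth h = y·sinθ with sinθ = 0.443071.
The centroid lies 1.72/2 = 0.86 m below the top edge, so y_c = 0.86 m and h_c = 0.86 × 0.443071 = 0.381041 m.
A = 3.9 × 1.72 = 6.708 m².
Resultant F = γ·h_c·A = 10.92834 × 0.381041 × 6.708 = 27.9331 kN.
I_c = b·h³/12 = 3.9 × 1.72³/12 = 1.65375 m⁴.
Centre of pressure: y_p = y_c + I_c/(y_c·A) = 0.86 + 1.65375/(0.86 × 6.708) = 0.86 + 0.286667 = 1.14667 m along the plane.
The resultant acts 0.86 + 0.286667 = 1.14667 m (along the plate) below the hinge at the top edge, so the moment about the hinge is M = F × 1.14667 = 27.9331 × 1.14667 = 32.03 kN·m.
A normal force at the bottom, 1.72 m from the hinge, must supply this moment: P = 32.03/1.72 = 18.6221 kN.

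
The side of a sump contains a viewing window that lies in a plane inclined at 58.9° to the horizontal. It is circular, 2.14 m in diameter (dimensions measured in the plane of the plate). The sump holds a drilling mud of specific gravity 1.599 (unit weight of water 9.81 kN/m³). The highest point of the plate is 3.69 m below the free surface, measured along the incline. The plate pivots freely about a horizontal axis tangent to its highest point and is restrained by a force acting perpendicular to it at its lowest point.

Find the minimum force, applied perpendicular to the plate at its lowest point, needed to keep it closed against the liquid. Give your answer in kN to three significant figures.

P ≈ 121 kN

γ = 1.599 × 9.81 = 15.68619 kN/m³.
Let θ = 58.9° be the plate's angle to the horizontal; measure y along the incline from where the plane meets the free surface. Vertical depth h = y·sinθ with sinθ = 0.856267.
The centroid is at the centre, 1.07 m below the top of the plate, so y_c = 3.69 + 1.07 = 4.76 m and h_c = 4.76 × 0.856267 = 4.07583 m.
A = π(1.07)² = 3.59681 m².
Resultant F = γ·h_c·A = 15.68619 × 4.07583 × 3.59681 = 229.959 kN.
I_c = πr⁴/4 = π × 1.07⁴/4 = 1.0295 m⁴.
Centre of pressure: y_p = y_c + I_c/(y_c·A) = 4.76 + 1.0295/(4.76 × 3.59681) = 4.76 + 0.0601315 = 4.82013 m along the plane.
The resultant acts 1.07 + 0.0601315 = 1.13013 m (along the plate) below the hinge at the top edge, so the moment about the hinge is M = F × 1.13013 = 229.959 × 1.13013 = 259.884 kN·m.
A normal force at the bottom, 2.14 m from the hinge, must supply this moment: P = 259.884/2.14 = 121.441 kN.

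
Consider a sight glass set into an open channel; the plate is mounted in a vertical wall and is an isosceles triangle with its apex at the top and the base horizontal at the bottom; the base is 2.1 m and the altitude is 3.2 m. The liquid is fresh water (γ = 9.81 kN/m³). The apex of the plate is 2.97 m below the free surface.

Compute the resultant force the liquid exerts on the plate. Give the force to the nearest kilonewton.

F ≈ 168 kN

γ = 9.81 kN/m³.
With the apex up, the centroid sits 2h/3 = 2 × 3.2/3 = 2.13333 m below the apex, so the centroid depth is h_c = 2.97 + 2.13333 = 5.10333 m.
A = ½ × 2.1 × 3.2 = 3.36 m².
Resultant F = γ·h_c·A = 9.81 × 5.10333 × 3.36 = 168.214 kN.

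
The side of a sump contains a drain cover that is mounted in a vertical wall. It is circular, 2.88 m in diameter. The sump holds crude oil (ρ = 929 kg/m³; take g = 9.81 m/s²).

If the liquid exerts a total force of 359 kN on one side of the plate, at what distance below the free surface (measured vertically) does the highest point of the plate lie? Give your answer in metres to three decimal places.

γ = ρg = 929 × 9.81 / 1000 = 9.11349 kN/m³.
A = π(1.44)² = 6.51441 m².
From F = γ·h_c·A, the centroid depth is h_c = 359/(9.11349 × 6.51441) = 6.04693 m.
The centroid is at the centre, 1.44 m below the top of the plate, so the highest point sits at h_top = 6.04693 − 1.44 = 4.60693 m below the surface.

d_top ≈ 4.607 m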